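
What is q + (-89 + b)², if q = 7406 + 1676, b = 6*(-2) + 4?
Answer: 18491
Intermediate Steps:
b = -8 (b = -12 + 4 = -8)
q = 9082
q + (-89 + b)² = 9082 + (-89 - 8)² = 9082 + (-97)² = 9082 + 9409 = 18491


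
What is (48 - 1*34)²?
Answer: 196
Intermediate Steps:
(48 - 1*34)² = (48 - 34)² = 14² = 196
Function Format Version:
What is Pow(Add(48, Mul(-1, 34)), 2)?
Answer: 196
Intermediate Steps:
Pow(Add(48, Mul(-1, 34)), 2) = Pow(Add(48, -34), 2) = Pow(14, 2) = 196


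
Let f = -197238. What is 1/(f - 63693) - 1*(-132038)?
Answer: 34452807377/260931 ≈ 1.3204e+5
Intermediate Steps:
1/(f - 63693) - 1*(-132038) = 1/(-197238 - 63693) - 1*(-132038) = 1/(-260931) + 132038 = -1/260931 + 132038 = 34452807377/260931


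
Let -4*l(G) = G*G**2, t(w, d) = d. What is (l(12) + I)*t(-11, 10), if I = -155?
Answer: -5870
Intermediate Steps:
l(G) = -G**3/4 (l(G) = -G*G**2/4 = -G**3/4)
(l(12) + I)*t(-11, 10) = (-1/4*12**3 - 155)*10 = (-1/4*1728 - 155)*10 = (-432 - 155)*10 = -587*10 = -5870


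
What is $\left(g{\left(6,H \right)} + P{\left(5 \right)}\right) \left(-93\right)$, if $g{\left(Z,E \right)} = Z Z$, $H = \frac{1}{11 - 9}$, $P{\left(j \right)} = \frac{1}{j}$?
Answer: $- \frac{16833}{5} \approx -3366.6$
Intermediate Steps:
$H = \frac{1}{2} \approx 0.5$
$g{\left(Z,E \right)} = Z^{2}$
$\left(g{\left(6,H \right)} + P{\left(5 \right)}\right) \left(-93\right) = \left(6^{2} + \frac{1}{5}\right) \left(-93\right) = \left(36 + \frac{1}{5}\right) \left(-93\right) = \frac{181}{5} \left(-93\right) = - \frac{16833}{5}$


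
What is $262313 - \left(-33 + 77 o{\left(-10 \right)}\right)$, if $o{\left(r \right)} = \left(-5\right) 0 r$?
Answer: $262346$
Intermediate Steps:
$o{\left(r \right)} = 0$ ($o{\left(r \right)} = 0 r = 0$)
$262313 - \left(-33 + 77 o{\left(-10 \right)}\right) = 262313 + \left(33 - 0\right) = 262313 + \left(33 + 0\right) = 262313 + 33 = 262346$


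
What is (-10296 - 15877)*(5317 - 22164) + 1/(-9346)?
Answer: 4120992818725/9346 ≈ 4.4094e+8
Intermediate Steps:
(-10296 - 15877)*(5317 - 22164) + 1/(-9346) = -26173*(-16847) - 1/9346 = 440936531 - 1/9346 = 4120992818725/9346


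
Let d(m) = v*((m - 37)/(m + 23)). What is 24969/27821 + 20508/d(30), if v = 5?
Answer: -30238438689/973735 ≈ -31054.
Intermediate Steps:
d(m) = 5*(-37 + m)/(23 + m) (d(m) = 5*((m - 37)/(m + 23)) = 5*((-37 + m)/(23 + m)) = 5*(-37 + m)/(23 + m))
24969/27821 + 20508/d(30) = 24969/27821 + 20508/((5*(-37 + 30)/(23 + 30))) = 24969*(1/27821) + 20508/((5*(-7)/53)) = 24969/27821 + 20508/((5*(1/53)*(-7))) = 24969/27821 + 20508/(-35/53) = 24969/27821 + 20508*(-53/35) = 24969/27821 - 1086924/35 = -30238438689/973735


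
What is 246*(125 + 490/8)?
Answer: 91635/2 ≈ 45818.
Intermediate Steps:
246*(125 + 490/8) = 246*(125 + 490*(⅛)) = 246*(125 + 245/4) = 246*(745/4) = 91635/2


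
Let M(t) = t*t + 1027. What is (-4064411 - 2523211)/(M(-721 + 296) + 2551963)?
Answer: -243986/101245 ≈ -2.4099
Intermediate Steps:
M(t) = 1027 + t² (M(t) = t² + 1027 = 1027 + t²)
(-4064411 - 2523211)/(M(-721 + 296) + 2551963) = (-4064411 - 2523211)/((1027 + (-721 + 296)²) + 2551963) = -6587622/((1027 + (-425)²) + 2551963) = -6587622/((1027 + 180625) + 2551963) = -6587622/(181652 + 2551963) = -6587622/2733615 = -6587622*1/2733615 = -243986/101245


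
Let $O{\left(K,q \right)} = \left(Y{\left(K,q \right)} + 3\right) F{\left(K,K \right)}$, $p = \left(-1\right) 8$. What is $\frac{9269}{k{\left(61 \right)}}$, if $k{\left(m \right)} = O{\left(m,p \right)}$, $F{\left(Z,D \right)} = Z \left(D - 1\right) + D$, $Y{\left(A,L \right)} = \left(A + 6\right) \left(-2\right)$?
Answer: $- \frac{9269}{487451} \approx -0.019015$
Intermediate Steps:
$Y{\left(A,L \right)} = -12 - 2 A$ ($Y{\left(A,L \right)} = \left(6 + A\right) \left(-2\right) = -12 - 2 A$)
$F{\left(Z,D \right)} = D + Z \left(-1 + D\right)$ ($F{\left(Z,D \right)} = Z \left(-1 + D\right) + D = D + Z \left(-1 + D\right)$)
$p = -8$
$O{\left(K,q \right)} = K^{2} \left(-9 - 2 K\right)$ ($O{\left(K,q \right)} = \left(\left(-12 - 2 K\right) + 3\right) \left(K - K + K K\right) = \left(-9 - 2 K\right) \left(K - K + K^{2}\right) = \left(-9 - 2 K\right) K^{2} = K^{2} \left(-9 - 2 K\right)$)
$k{\left(m \right)} = m^{2} \left(-9 - 2 m\right)$
$\frac{9269}{k{\left(61 \right)}} = \frac{9269}{61^{2} \left(-9 - 122\right)} = \frac{9269}{3721 \left(-9 - 122\right)} = \frac{9269}{3721 \left(-131\right)} = \frac{9269}{-487451} = 9269 \left(- \frac{1}{487451}\right) = - \frac{9269}{487451}$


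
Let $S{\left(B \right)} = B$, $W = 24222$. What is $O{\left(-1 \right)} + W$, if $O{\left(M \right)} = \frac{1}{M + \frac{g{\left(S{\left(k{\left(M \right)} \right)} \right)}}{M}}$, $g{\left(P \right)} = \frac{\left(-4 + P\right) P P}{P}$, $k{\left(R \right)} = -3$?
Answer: $\frac{532883}{22} \approx 24222.0$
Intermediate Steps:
$g{\left(P \right)} = P \left(-4 + P\right)$ ($g{\left(P \right)} = \frac{P \left(-4 + P\right) P}{P} = \frac{P^{2} \left(-4 + P\right)}{P} = P \left(-4 + P\right)$)
$O{\left(M \right)} = \frac{1}{M + \frac{21}{M}}$ ($O{\left(M \right)} = \frac{1}{M + \frac{\left(-3\right) \left(-4 - 3\right)}{M}} = \frac{1}{M + \frac{\left(-3\right) \left(-7\right)}{M}} = \frac{1}{M + \frac{21}{M}}$)
$O{\left(-1 \right)} + W = - \frac{1}{21 + \left(-1\right)^{2}} + 24222 = - \frac{1}{21 + 1} + 24222 = - \frac{1}{22} + 24222 = \frac{532883}{22}$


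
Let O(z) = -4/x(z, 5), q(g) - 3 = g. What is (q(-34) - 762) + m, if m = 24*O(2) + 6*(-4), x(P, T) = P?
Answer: -865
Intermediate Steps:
q(g) = 3 + g
O(z) = -4/z
m = -72 (m = 24*(-4/2) + 6*(-4) = 24*(-4*½) - 24 = 24*(-2) - 24 = -48 - 24 = -72)
(q(-34) - 762) + m = ((3 - 34) - 762) - 72 = (-31 - 762) - 72 = -793 - 72 = -865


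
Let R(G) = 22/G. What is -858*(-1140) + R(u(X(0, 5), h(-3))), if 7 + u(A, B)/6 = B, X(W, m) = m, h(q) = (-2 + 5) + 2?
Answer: 5868709/6 ≈ 9.7812e+5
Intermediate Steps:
h(q) = 5 (h(q) = 3 + 2 = 5)
u(A, B) = -42 + 6*B
-858*(-1140) + R(u(X(0, 5), h(-3))) = -858*(-1140) + 22/(-42 + 6*5) = 978120 + 22/(-42 + 30) = 978120 + 22/(-12) = 978120 + 22*(-1/12) = 978120 - 11/6 = 5868709/6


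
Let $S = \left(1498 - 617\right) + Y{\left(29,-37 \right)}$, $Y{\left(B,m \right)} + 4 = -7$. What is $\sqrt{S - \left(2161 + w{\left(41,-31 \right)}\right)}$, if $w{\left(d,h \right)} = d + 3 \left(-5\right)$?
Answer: $i \sqrt{1317} \approx 36.29 i$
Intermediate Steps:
$w{\left(d,h \right)} = -15 + d$ ($w{\left(d,h \right)} = d - 15 = -15 + d$)
$Y{\left(B,m \right)} = -11$ ($Y{\left(B,m \right)} = -4 - 7 = -11$)
$S = 870$ ($S = \left(1498 - 617\right) - 11 = 881 - 11 = 870$)
$\sqrt{S - \left(2161 + w{\left(41,-31 \right)}\right)} = \sqrt{870 - 2187} = \sqrt{-1317} = i \sqrt{1317}$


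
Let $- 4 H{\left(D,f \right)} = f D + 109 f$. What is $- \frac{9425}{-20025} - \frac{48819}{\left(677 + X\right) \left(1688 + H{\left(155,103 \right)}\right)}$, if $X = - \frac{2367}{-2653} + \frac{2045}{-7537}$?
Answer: $\frac{1280217715800349}{2640928599297810} \approx 0.48476$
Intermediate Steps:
$H{\left(D,f \right)} = - \frac{109 f}{4} - \frac{D f}{4}$ ($H{\left(D,f \right)} = - \frac{f D + 109 f}{4} = - \frac{D f + 109 f}{4} = - \frac{109 f + D f}{4} = - \frac{109 f}{4} - \frac{D f}{4}$)
$X = \frac{12414694}{19995661}$ ($X = \left(-2367\right) \left(- \frac{1}{2653}\right) + 2045 \left(- \frac{1}{7537}\right) = \frac{2367}{2653} - \frac{2045}{7537} = \frac{12414694}{19995661} \approx 0.62087$)
$- \frac{9425}{-20025} - \frac{48819}{\left(677 + X\right) \left(1688 + H{\left(155,103 \right)}\right)} = - \frac{9425}{-20025} - \frac{48819}{\left(677 + \frac{12414694}{19995661}\right) \left(1688 - \frac{103 \left(109 + 155\right)}{4}\right)} = \left(-9425\right) \left(- \frac{1}{20025}\right) - \frac{48819}{\frac{13549477191}{19995661} \left(1688 - \frac{103}{4} \cdot 264\right)} = \frac{377}{801} - \frac{48819}{\frac{13549477191}{19995661} \left(1688 - 6798\right)} = \frac{377}{801} - \frac{48819}{\frac{13549477191}{19995661} \left(-5110\right)} = \frac{377}{801} - \frac{48819}{- \frac{9891118349430}{2856523}} = \frac{377}{801} - - \frac{46484198779}{3297039449810} = \frac{377}{801} + \frac{46484198779}{3297039449810} = \frac{1280217715800349}{2640928599297810}$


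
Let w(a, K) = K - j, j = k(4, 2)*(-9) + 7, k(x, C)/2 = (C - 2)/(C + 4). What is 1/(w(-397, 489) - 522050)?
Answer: -1/521568 ≈ -1.9173e-6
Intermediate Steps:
k(x, C) = 2*(-2 + C)/(4 + C) (k(x, C) = 2*((C - 2)/(C + 4)) = 2*((-2 + C)/(4 + C)) = 2*(-2 + C)/(4 + C))
j = 7 (j = (2*(-2 + 2)/(4 + 2))*(-9) + 7 = (2*0/6)*(-9) + 7 = (2*(1/6)*0)*(-9) + 7 = 0*(-9) + 7 = 0 + 7 = 7)
w(a, K) = -7 + K (w(a, K) = K - 1*7 = K - 7 = -7 + K)
1/(w(-397, 489) - 522050) = 1/((-7 + 489) - 522050) = 1/(482 - 522050) = 1/(-521568) = -1/521568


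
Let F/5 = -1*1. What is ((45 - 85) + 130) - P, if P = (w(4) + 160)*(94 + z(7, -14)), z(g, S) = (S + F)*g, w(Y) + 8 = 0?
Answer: 6018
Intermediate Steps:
w(Y) = -8 (w(Y) = -8 + 0 = -8)
F = -5 (F = 5*(-1*1) = 5*(-1) = -5)
z(g, S) = g*(-5 + S) (z(g, S) = (S - 5)*g = (-5 + S)*g = g*(-5 + S))
P = -5928 (P = (-8 + 160)*(94 + 7*(-5 - 14)) = 152*(94 + 7*(-19)) = 152*(94 - 133) = 152*(-39) = -5928)
((45 - 85) + 130) - P = ((45 - 85) + 130) - 1*(-5928) = (-40 + 130) + 5928 = 90 + 5928 = 6018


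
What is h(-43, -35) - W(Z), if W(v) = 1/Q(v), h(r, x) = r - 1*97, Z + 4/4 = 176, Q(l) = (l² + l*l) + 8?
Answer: -8576121/61258 ≈ -140.00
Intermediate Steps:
Q(l) = 8 + 2*l² (Q(l) = (l² + l²) + 8 = 2*l² + 8 = 8 + 2*l²)
Z = 175 (Z = -1 + 176 = 175)
h(r, x) = -97 + r (h(r, x) = r - 97 = -97 + r)
W(v) = 1/(8 + 2*v²)
h(-43, -35) - W(Z) = (-97 - 43) - 1/(2*(4 + 175²)) = -140 - 1/(2*(4 + 30625)) = -140 - 1/(2*30629) = -140 - 1*1/61258 = -140 - 1/61258 = -8576121/61258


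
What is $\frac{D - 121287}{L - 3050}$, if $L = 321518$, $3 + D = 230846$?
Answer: $\frac{27389}{79617} \approx 0.34401$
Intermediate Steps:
$D = 230843$ ($D = -3 + 230846 = 230843$)
$\frac{D - 121287}{L - 3050} = \frac{230843 - 121287}{321518 - 3050} = \frac{109556}{318468} = 109556 \cdot \frac{1}{318468} = \frac{27389}{79617}$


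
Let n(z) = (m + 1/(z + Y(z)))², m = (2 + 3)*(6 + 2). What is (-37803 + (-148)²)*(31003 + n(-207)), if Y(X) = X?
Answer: -88843463646431/171396 ≈ -5.1835e+8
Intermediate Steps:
m = 40 (m = 5*8 = 40)
n(z) = (40 + 1/(2*z))² (n(z) = (40 + 1/(z + z))² = (40 + 1/(2*z))²)
(-37803 + (-148)²)*(31003 + n(-207)) = (-37803 + (-148)²)*(31003 + (¼)*(1 + 80*(-207))²/(-207)²) = (-37803 + 21904)*(31003 + (¼)*(1/42849)*(1 - 16560)²) = -15899*(31003 + (¼)*(1/42849)*(-16559)²) = -15899*(31003 + (¼)*(1/42849)*274200481) = -15899*(31003 + 274200481/171396) = -15899*5587990669/171396 = -88843463646431/171396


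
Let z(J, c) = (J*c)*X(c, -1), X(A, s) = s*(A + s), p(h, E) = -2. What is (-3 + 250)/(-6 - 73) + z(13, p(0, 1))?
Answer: -6409/79 ≈ -81.127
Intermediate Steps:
z(J, c) = J*c*(1 - c) (z(J, c) = (J*c)*(-(c - 1)) = (J*c)*(-(-1 + c)) = (J*c)*(1 - c) = J*c*(1 - c))
(-3 + 250)/(-6 - 73) + z(13, p(0, 1)) = (-3 + 250)/(-6 - 73) + 13*(-2)*(1 - 1*(-2)) = 247/(-79) + 13*(-2)*(1 + 2) = 247*(-1/79) + 13*(-2)*3 = -247/79 - 78 = -6409/79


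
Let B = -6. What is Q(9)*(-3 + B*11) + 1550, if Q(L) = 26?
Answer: -244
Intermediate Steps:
Q(9)*(-3 + B*11) + 1550 = 26*(-3 - 6*11) + 1550 = 26*(-3 - 66) + 1550 = 26*(-69) + 1550 = -1794 + 1550 = -244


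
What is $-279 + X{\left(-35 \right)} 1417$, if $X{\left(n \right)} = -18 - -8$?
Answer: $-14449$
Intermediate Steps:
$X{\left(n \right)} = -10$ ($X{\left(n \right)} = -18 + 8 = -10$)
$-279 + X{\left(-35 \right)} 1417 = -279 - 14170 = -14449$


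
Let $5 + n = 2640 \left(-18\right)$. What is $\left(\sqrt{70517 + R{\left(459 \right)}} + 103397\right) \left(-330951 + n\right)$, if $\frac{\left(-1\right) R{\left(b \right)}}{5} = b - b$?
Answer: $-39133282972 - 378476 \sqrt{70517} \approx -3.9234 \cdot 10^{10}$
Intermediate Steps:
$n = -47525$ ($n = -5 + 2640 \left(-18\right) = -5 - 47520 = -47525$)
$R{\left(b \right)} = 0$ ($R{\left(b \right)} = - 5 \left(b - b\right) = \left(-5\right) 0 = 0$)
$\left(\sqrt{70517 + R{\left(459 \right)}} + 103397\right) \left(-330951 + n\right) = \left(\sqrt{70517 + 0} + 103397\right) \left(-330951 - 47525\right) = \left(\sqrt{70517} + 103397\right) \left(-378476\right) = \left(103397 + \sqrt{70517}\right) \left(-378476\right) = -39133282972 - 378476 \sqrt{70517}$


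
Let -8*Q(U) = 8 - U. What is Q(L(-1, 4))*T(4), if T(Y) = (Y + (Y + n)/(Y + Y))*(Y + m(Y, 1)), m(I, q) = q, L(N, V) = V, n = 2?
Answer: -95/8 ≈ -11.875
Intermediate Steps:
T(Y) = (1 + Y)*(Y + (2 + Y)/(2*Y)) (T(Y) = (Y + (Y + 2)/(Y + Y))*(Y + 1) = (Y + (2 + Y)/((2*Y)))*(1 + Y) = (Y + (2 + Y)*(1/(2*Y)))*(1 + Y) = (Y + (2 + Y)/(2*Y))*(1 + Y) = (1 + Y)*(Y + (2 + Y)/(2*Y)))
Q(U) = -1 + U/8 (Q(U) = -(8 - U)/8 = -1 + U/8)
Q(L(-1, 4))*T(4) = (-1 + (⅛)*4)*(3/2 + 1/4 + 4² + (3/2)*4) = (-1 + ½)*(3/2 + ¼ + 16 + 6) = -½*95/4 = -95/8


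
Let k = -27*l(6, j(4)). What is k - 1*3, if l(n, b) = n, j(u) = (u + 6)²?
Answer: -165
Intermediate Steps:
j(u) = (6 + u)²
k = -162 (k = -27*6 = -162)
k - 1*3 = -162 - 1*3 = -162 - 3 = -165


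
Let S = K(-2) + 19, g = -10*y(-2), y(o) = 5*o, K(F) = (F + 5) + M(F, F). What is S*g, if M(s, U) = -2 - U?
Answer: 2200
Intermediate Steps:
K(F) = 3 (K(F) = (F + 5) + (-2 - F) = (5 + F) + (-2 - F) = 3)
g = 100 (g = -50*(-2) = -10*(-10) = 100)
S = 22 (S = 3 + 19 = 22)
S*g = 22*100 = 2200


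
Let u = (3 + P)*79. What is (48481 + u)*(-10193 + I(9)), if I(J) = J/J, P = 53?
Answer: -539207760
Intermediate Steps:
I(J) = 1
u = 4424 (u = (3 + 53)*79 = 56*79 = 4424)
(48481 + u)*(-10193 + I(9)) = (48481 + 4424)*(-10193 + 1) = 52905*(-10192) = -539207760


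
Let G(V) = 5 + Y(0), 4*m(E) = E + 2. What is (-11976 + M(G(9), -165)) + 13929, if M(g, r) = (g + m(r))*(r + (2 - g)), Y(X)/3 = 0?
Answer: 7959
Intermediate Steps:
Y(X) = 0 (Y(X) = 3*0 = 0)
m(E) = 1/2 + E/4 (m(E) = (E + 2)/4 = (2 + E)/4 = 1/2 + E/4)
G(V) = 5 (G(V) = 5 + 0 = 5)
M(g, r) = (1/2 + g + r/4)*(2 + r - g) (M(g, r) = (g + (1/2 + r/4))*(r + (2 - g)) = (1/2 + g + r/4)*(2 + r - g))
(-11976 + M(G(9), -165)) + 13929 = (-11976 + (1 - 165 - 1*5**2 + (1/4)*(-165)**2 + (3/2)*5 + (3/4)*5*(-165))) + 13929 = (-11976 + (1 - 165 - 1*25 + (1/4)*27225 + 15/2 - 2475/4)) + 13929 = (-11976 + (1 - 165 - 25 + 27225/4 + 15/2 - 2475/4)) + 13929 = (-11976 + 6006) + 13929 = -5970 + 13929 = 7959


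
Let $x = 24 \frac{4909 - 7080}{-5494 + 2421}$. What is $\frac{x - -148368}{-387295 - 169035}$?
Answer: $- \frac{227993484}{854801045} \approx -0.26672$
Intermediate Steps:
$x = \frac{52104}{3073}$ ($x = 24 \left(- \frac{2171}{-3073}\right) = 24 \left(\left(-2171\right) \left(- \frac{1}{3073}\right)\right) = 24 \cdot \frac{2171}{3073} = \frac{52104}{3073} \approx 16.955$)
$\frac{x - -148368}{-387295 - 169035} = \frac{\frac{52104}{3073} - -148368}{-387295 - 169035} = \frac{\frac{52104}{3073} + 148368}{-556330} = \frac{455986968}{3073} \left(- \frac{1}{556330}\right) = - \frac{227993484}{854801045}$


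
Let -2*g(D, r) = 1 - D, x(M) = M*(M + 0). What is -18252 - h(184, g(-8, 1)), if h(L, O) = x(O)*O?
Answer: -145287/8 ≈ -18161.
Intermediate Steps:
x(M) = M² (x(M) = M*M = M²)
g(D, r) = -½ + D/2 (g(D, r) = -(1 - D)/2 = -½ + D/2)
h(L, O) = O³ (h(L, O) = O²*O = O³)
-18252 - h(184, g(-8, 1)) = -18252 - (-½ + (½)*(-8))³ = -18252 - (-½ - 4)³ = -18252 - (-9/2)³ = -18252 - 1*(-729/8) = -18252 + 729/8 = -145287/8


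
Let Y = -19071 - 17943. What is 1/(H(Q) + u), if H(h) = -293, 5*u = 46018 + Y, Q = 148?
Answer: 5/7539 ≈ 0.00066322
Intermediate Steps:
Y = -37014
u = 9004/5 (u = (46018 - 37014)/5 = (⅕)*9004 = 9004/5 ≈ 1800.8)
1/(H(Q) + u) = 1/(-293 + 9004/5) = 1/(7539/5) = 5/7539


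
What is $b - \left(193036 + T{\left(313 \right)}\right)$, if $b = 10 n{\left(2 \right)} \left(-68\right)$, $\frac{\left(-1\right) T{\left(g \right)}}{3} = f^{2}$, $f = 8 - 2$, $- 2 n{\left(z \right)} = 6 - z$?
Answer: $-191568$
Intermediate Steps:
$n{\left(z \right)} = -3 + \frac{z}{2}$ ($n{\left(z \right)} = - \frac{6 - z}{2} = -3 + \frac{z}{2}$)
$f = 6$ ($f = 8 - 2 = 6$)
$T{\left(g \right)} = -108$ ($T{\left(g \right)} = - 3 \cdot 6^{2} = \left(-3\right) 36 = -108$)
$b = 1360$ ($b = 10 \left(-3 + \frac{1}{2} \cdot 2\right) \left(-68\right) = 10 \left(-3 + 1\right) \left(-68\right) = 10 \left(-2\right) \left(-68\right) = \left(-20\right) \left(-68\right) = 1360$)
$b - \left(193036 + T{\left(313 \right)}\right) = 1360 - 192928 = -191568$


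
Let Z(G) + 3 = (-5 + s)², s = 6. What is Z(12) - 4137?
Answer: -4139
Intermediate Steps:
Z(G) = -2 (Z(G) = -3 + (-5 + 6)² = -3 + 1² = -3 + 1 = -2)
Z(12) - 4137 = -2 - 4137 = -4139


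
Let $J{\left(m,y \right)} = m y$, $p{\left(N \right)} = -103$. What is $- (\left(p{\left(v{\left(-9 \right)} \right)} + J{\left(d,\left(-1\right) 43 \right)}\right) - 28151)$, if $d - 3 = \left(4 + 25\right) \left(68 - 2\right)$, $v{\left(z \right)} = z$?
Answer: $110685$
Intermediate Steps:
$d = 1917$ ($d = 3 + \left(4 + 25\right) \left(68 - 2\right) = 3 + 29 \cdot 66 = 3 + 1914 = 1917$)
$- (\left(p{\left(v{\left(-9 \right)} \right)} + J{\left(d,\left(-1\right) 43 \right)}\right) - 28151) = - (\left(-103 + 1917 \left(\left(-1\right) 43\right)\right) - 28151) = - (\left(-103 + 1917 \left(-43\right)\right) - 28151) = - (\left(-103 - 82431\right) - 28151) = - (-82534 - 28151) = \left(-1\right) \left(-110685\right) = 110685$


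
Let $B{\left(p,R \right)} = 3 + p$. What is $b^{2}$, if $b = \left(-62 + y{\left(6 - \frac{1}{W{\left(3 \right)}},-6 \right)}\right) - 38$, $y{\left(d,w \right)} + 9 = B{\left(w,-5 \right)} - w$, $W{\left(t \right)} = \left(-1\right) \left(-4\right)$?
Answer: $11236$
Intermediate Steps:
$W{\left(t \right)} = 4$
$y{\left(d,w \right)} = -6$ ($y{\left(d,w \right)} = -9 + \left(\left(3 + w\right) - w\right) = -9 + 3 = -6$)
$b = -106$ ($b = \left(-62 - 6\right) - 38 = -68 - 38 = -106$)
$b^{2} = \left(-106\right)^{2} = 11236$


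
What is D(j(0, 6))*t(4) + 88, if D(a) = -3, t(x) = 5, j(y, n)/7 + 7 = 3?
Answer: 73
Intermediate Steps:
j(y, n) = -28 (j(y, n) = -49 + 7*3 = -49 + 21 = -28)
D(j(0, 6))*t(4) + 88 = -3*5 + 88 = -15 + 88 = 73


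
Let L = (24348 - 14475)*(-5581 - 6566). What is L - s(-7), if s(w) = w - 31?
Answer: -119927293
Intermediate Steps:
s(w) = -31 + w
L = -119927331 (L = 9873*(-12147) = -119927331)
L - s(-7) = -119927331 - (-31 - 7) = -119927331 - 1*(-38) = -119927331 + 38 = -119927293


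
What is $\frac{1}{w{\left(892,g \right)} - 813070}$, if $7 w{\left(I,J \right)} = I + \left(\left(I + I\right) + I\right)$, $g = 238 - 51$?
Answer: $- \frac{7}{5687922} \approx -1.2307 \cdot 10^{-6}$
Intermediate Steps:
$g = 187$
$w{\left(I,J \right)} = \frac{4 I}{7}$ ($w{\left(I,J \right)} = \frac{I + \left(\left(I + I\right) + I\right)}{7} = \frac{I + \left(2 I + I\right)}{7} = \frac{I + 3 I}{7} = \frac{4 I}{7}$)
$\frac{1}{w{\left(892,g \right)} - 813070} = \frac{1}{\frac{4}{7} \cdot 892 - 813070} = \frac{1}{\frac{3568}{7} - 813070} = \frac{1}{- \frac{5687922}{7}} = - \frac{7}{5687922}$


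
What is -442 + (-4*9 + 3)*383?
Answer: -13081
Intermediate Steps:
-442 + (-4*9 + 3)*383 = -442 + (-36 + 3)*383 = -442 - 33*383 = -442 - 12639 = -13081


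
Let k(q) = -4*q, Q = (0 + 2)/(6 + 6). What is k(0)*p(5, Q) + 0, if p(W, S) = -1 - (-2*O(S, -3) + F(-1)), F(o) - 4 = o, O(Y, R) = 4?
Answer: 0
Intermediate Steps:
Q = ⅙ (Q = 2/12 = 2*(1/12) = ⅙ ≈ 0.16667)
F(o) = 4 + o
p(W, S) = 4 (p(W, S) = -1 - (-2*4 + (4 - 1)) = -1 - (-8 + 3) = -1 - 1*(-5) = -1 + 5 = 4)
k(0)*p(5, Q) + 0 = -4*0*4 + 0 = 0*4 + 0 = 0 + 0 = 0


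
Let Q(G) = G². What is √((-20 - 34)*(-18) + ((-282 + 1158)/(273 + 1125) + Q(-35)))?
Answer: √119306951/233 ≈ 46.879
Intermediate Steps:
√((-20 - 34)*(-18) + ((-282 + 1158)/(273 + 1125) + Q(-35))) = √((-20 - 34)*(-18) + ((-282 + 1158)/(273 + 1125) + (-35)²)) = √(-54*(-18) + (876/1398 + 1225)) = √(972 + (876*(1/1398) + 1225)) = √(972 + (146/233 + 1225)) = √(972 + 285571/233) = √(512047/233) = √119306951/233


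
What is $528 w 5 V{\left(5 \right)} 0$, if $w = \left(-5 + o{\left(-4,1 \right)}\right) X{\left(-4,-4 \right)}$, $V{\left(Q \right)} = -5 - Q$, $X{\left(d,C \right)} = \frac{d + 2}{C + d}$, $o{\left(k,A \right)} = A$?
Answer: $0$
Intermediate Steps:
$X{\left(d,C \right)} = \frac{2 + d}{C + d}$
$w = -1$ ($w = \left(-5 + 1\right) \frac{2 - 4}{-4 - 4} = - 4 \frac{1}{-8} \left(-2\right) = - 4 \left(\left(- \frac{1}{8}\right) \left(-2\right)\right) = \left(-4\right) \frac{1}{4} = -1$)
$528 w 5 V{\left(5 \right)} 0 = 528 - 5 \left(-5 - 5\right) 0 = 528 - 5 \left(-10\right) 0 = 528 \left(-1\right) \left(-50\right) 0 = 528 \cdot 50 \cdot 0 = 528 \cdot 0 = 0$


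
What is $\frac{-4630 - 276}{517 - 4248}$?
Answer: $\frac{4906}{3731} \approx 1.3149$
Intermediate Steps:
$\frac{-4630 - 276}{517 - 4248} = - \frac{4906}{-3731} = \left(-4906\right) \left(- \frac{1}{3731}\right) = \frac{4906}{3731}$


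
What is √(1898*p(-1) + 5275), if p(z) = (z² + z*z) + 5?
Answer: √18561 ≈ 136.24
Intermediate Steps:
p(z) = 5 + 2*z² (p(z) = (z² + z²) + 5 = 2*z² + 5 = 5 + 2*z²)
√(1898*p(-1) + 5275) = √(1898*(5 + 2*(-1)²) + 5275) = √(1898*(5 + 2*1) + 5275) = √(1898*(5 + 2) + 5275) = √(1898*7 + 5275) = √(13286 + 5275) = √18561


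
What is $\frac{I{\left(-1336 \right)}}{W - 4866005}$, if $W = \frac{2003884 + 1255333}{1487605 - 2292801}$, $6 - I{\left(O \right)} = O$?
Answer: $- \frac{1080573032}{3918091021197} \approx -0.00027579$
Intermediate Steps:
$I{\left(O \right)} = 6 - O$
$W = - \frac{3259217}{805196}$ ($W = \frac{3259217}{-805196} = 3259217 \left(- \frac{1}{805196}\right) = - \frac{3259217}{805196} \approx -4.0477$)
$\frac{I{\left(-1336 \right)}}{W - 4866005} = \frac{6 - -1336}{- \frac{3259217}{805196} - 4866005} = \frac{6 + 1336}{- \frac{3918091021197}{805196}} = 1342 \left(- \frac{805196}{3918091021197}\right) = - \frac{1080573032}{3918091021197}$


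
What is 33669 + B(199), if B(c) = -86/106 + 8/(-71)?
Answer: 126692970/3763 ≈ 33668.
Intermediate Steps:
B(c) = -3477/3763 (B(c) = -86*1/106 + 8*(-1/71) = -43/53 - 8/71 = -3477/3763)
33669 + B(199) = 33669 - 3477/3763 = 126692970/3763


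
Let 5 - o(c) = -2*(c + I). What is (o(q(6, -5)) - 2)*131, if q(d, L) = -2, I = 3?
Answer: 655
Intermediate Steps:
o(c) = 11 + 2*c (o(c) = 5 - (-2)*(c + 3) = 5 - (-2)*(3 + c) = 5 - (-6 - 2*c) = 5 + (6 + 2*c) = 11 + 2*c)
(o(q(6, -5)) - 2)*131 = ((11 + 2*(-2)) - 2)*131 = ((11 - 4) - 2)*131 = (7 - 2)*131 = 5*131 = 655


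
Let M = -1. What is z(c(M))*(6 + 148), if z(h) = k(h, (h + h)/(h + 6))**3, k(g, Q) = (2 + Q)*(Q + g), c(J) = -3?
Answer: 0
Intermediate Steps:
z(h) = (2*h + 2*h**2/(6 + h) + 4*h/(6 + h) + 4*h**2/(6 + h)**2)**3 (z(h) = (((h + h)/(h + 6))**2 + 2*((h + h)/(h + 6)) + 2*h + ((h + h)/(h + 6))*h)**3 = (((2*h)/(6 + h))**2 + 2*((2*h)/(6 + h)) + 2*h + ((2*h)/(6 + h))*h)**3 = ((2*h/(6 + h))**2 + 2*(2*h/(6 + h)) + 2*h + (2*h/(6 + h))*h)**3 = (4*h**2/(6 + h)**2 + 4*h/(6 + h) + 2*h + 2*h**2/(6 + h))**3 = (2*h + 2*h**2/(6 + h) + 4*h/(6 + h) + 4*h**2/(6 + h)**2)**3)
z(c(M))*(6 + 148) = (8*(-3)**3*(12 + (-3)**2 + (6 - 3)**2 + 10*(-3))**3/(6 - 3)**6)*(6 + 148) = (8*(-27)*(12 + 9 + 3**2 - 30)**3/3**6)*154 = (8*(-27)*(1/729)*(12 + 9 + 9 - 30)**3)*154 = (8*(-27)*(1/729)*0**3)*154 = (8*(-27)*(1/729)*0)*154 = 0*154 = 0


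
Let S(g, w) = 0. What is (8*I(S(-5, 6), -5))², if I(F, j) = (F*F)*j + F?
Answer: 0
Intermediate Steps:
I(F, j) = F + j*F² (I(F, j) = F²*j + F = j*F² + F = F + j*F²)
(8*I(S(-5, 6), -5))² = (8*(0*(1 + 0*(-5))))² = (8*(0*(1 + 0)))² = (8*(0*1))² = (8*0)² = 0² = 0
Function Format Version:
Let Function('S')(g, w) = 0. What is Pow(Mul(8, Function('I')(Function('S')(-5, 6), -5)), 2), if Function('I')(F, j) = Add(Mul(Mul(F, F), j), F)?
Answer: 0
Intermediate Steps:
Function('I')(F, j) = Add(F, Mul(j, Pow(F, 2))) (Function('I')(F, j) = Add(Mul(Pow(F, 2), j), F) = Add(Mul(j, Pow(F, 2)), F) = Add(F, Mul(j, Pow(F, 2))))
Pow(Mul(8, Function('I')(Function('S')(-5, 6), -5)), 2) = Pow(Mul(8, Mul(0, Add(1, Mul(0, -5)))), 2) = Pow(Mul(8, Mul(0, Add(1, 0))), 2) = Pow(Mul(8, Mul(0, 1)), 2) = Pow(Mul(8, 0), 2) = Pow(0, 2) = 0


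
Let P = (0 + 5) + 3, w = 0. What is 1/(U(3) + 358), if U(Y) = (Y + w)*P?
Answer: 1/382 ≈ 0.0026178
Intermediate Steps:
P = 8 (P = 5 + 3 = 8)
U(Y) = 8*Y (U(Y) = (Y + 0)*8 = Y*8 = 8*Y)
1/(U(3) + 358) = 1/(8*3 + 358) = 1/(24 + 358) = 1/382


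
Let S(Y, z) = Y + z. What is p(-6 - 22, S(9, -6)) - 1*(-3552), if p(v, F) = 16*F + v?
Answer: 3572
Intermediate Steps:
p(v, F) = v + 16*F
p(-6 - 22, S(9, -6)) - 1*(-3552) = ((-6 - 22) + 16*(9 - 6)) - 1*(-3552) = (-28 + 16*3) + 3552 = (-28 + 48) + 3552 = 20 + 3552 = 3572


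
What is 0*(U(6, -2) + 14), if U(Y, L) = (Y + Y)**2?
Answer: 0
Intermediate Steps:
U(Y, L) = 4*Y**2 (U(Y, L) = (2*Y)**2 = 4*Y**2)
0*(U(6, -2) + 14) = 0*(4*6**2 + 14) = 0*(4*36 + 14) = 0*(144 + 14) = 0*158 = 0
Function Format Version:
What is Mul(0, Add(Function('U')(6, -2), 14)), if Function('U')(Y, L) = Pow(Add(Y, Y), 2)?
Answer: 0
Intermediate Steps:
Function('U')(Y, L) = Mul(4, Pow(Y, 2)) (Function('U')(Y, L) = Pow(Mul(2, Y), 2) = Mul(4, Pow(Y, 2)))
Mul(0, Add(Function('U')(6, -2), 14)) = Mul(0, Add(Mul(4, Pow(6, 2)), 14)) = Mul(0, Add(Mul(4, 36), 14)) = Mul(0, Add(144, 14)) = Mul(0, 158) = 0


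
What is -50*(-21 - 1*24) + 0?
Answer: 2250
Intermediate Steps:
-50*(-21 - 1*24) + 0 = -50*(-21 - 24) + 0 = -50*(-45) + 0 = 2250 + 0 = 2250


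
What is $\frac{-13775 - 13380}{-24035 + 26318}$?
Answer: $- \frac{27155}{2283} \approx -11.894$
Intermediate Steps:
$\frac{-13775 - 13380}{-24035 + 26318} = - \frac{27155}{2283}$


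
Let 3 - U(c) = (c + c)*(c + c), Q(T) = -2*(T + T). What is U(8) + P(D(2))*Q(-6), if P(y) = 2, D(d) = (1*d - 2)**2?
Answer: -205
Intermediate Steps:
Q(T) = -4*T
D(d) = (-2 + d)**2 (D(d) = (d - 2)**2 = (-2 + d)**2)
U(c) = 3 - 4*c**2 (U(c) = 3 - (c + c)*(c + c) = 3 - 2*c*2*c = 3 - 4*c**2)
U(8) + P(D(2))*Q(-6) = (3 - 4*8**2) + 2*(-4*(-6)) = (3 - 4*64) + 2*24 = (3 - 256) + 48 = -253 + 48 = -205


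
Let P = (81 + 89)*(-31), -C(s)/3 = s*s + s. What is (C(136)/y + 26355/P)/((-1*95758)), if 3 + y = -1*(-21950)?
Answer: 10270413/130299251212 ≈ 7.8822e-5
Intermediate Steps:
y = 21947 (y = -3 - 1*(-21950) = -3 + 21950 = 21947)
C(s) = -3*s - 3*s**2 (C(s) = -3*(s*s + s) = -3*(s**2 + s) = -3*(s + s**2) = -3*s - 3*s**2)
P = -5270 (P = 170*(-31) = -5270)
(C(136)/y + 26355/P)/((-1*95758)) = (-3*136*(1 + 136)/21947 + 26355/(-5270))/((-1*95758)) = (-3*136*137*(1/21947) + 26355*(-1/5270))/(-95758) = (-55896*1/21947 - 5271/1054)*(-1/95758) = (-3288/1291 - 5271/1054)*(-1/95758) = -10270413/1360714*(-1/95758) = 10270413/130299251212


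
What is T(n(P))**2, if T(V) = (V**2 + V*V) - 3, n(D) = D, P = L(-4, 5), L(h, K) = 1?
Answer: 1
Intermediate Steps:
P = 1
T(V) = -3 + 2*V**2 (T(V) = (V**2 + V**2) - 3 = 2*V**2 - 3 = -3 + 2*V**2)
T(n(P))**2 = (-3 + 2*1**2)**2 = (-3 + 2*1)**2 = (-3 + 2)**2 = (-1)**2 = 1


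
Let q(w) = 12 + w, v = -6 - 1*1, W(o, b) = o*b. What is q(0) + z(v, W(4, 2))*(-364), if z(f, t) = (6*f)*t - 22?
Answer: 130324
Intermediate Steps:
W(o, b) = b*o
v = -7 (v = -6 - 1 = -7)
z(f, t) = -22 + 6*f*t (z(f, t) = 6*f*t - 22 = -22 + 6*f*t)
q(0) + z(v, W(4, 2))*(-364) = (12 + 0) + (-22 + 6*(-7)*(2*4))*(-364) = 12 + (-22 + 6*(-7)*8)*(-364) = 12 + (-22 - 336)*(-364) = 12 - 358*(-364) = 12 + 130312 = 130324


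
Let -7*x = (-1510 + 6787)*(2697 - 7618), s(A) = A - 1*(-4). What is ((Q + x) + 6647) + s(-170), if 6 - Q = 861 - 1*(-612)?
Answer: 3714745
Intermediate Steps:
Q = -1467 (Q = 6 - (861 - 1*(-612)) = 6 - (861 + 612) = 6 - 1*1473 = 6 - 1473 = -1467)
s(A) = 4 + A (s(A) = A + 4 = 4 + A)
x = 3709731 (x = -(-1510 + 6787)*(2697 - 7618)/7 = -5277*(-4921)/7 = -1/7*(-25968117) = 3709731)
((Q + x) + 6647) + s(-170) = ((-1467 + 3709731) + 6647) + (4 - 170) = (3708264 + 6647) - 166 = 3714911 - 166 = 3714745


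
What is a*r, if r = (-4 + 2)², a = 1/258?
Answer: 2/129 ≈ 0.015504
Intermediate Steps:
a = 1/258 ≈ 0.0038760
r = 4 (r = (-2)² = 4)
a*r = (1/258)*4 = 2/129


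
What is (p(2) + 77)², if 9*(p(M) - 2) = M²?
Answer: 511225/81 ≈ 6311.4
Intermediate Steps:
p(M) = 2 + M²/9
(p(2) + 77)² = ((2 + (⅑)*2²) + 77)² = ((2 + (⅑)*4) + 77)² = ((2 + 4/9) + 77)² = (22/9 + 77)² = (715/9)² = 511225/81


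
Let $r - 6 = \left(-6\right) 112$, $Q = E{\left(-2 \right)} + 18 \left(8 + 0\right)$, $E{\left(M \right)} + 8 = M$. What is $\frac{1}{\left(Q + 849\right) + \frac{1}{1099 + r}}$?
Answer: $\frac{433}{425640} \approx 0.0010173$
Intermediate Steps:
$E{\left(M \right)} = -8 + M$
$Q = 134$ ($Q = \left(-8 - 2\right) + 18 \left(8 + 0\right) = -10 + 18 \cdot 8 = -10 + 144 = 134$)
$r = -666$ ($r = 6 - 672 = -666$)
$\frac{1}{\left(Q + 849\right) + \frac{1}{1099 + r}} = \frac{1}{\left(134 + 849\right) + \frac{1}{1099 - 666}} = \frac{1}{983 + \frac{1}{433}} = \frac{1}{\frac{425640}{433}} = \frac{433}{425640}$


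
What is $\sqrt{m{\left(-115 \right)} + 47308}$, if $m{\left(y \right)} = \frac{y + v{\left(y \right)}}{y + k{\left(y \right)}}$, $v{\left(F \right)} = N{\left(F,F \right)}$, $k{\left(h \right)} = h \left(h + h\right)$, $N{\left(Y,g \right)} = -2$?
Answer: $\frac{\sqrt{32809619419105}}{26335} \approx 217.5$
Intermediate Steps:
$k{\left(h \right)} = 2 h^{2}$ ($k{\left(h \right)} = h 2 h = 2 h^{2}$)
$v{\left(F \right)} = -2$
$m{\left(y \right)} = \frac{-2 + y}{y + 2 y^{2}}$ ($m{\left(y \right)} = \frac{y - 2}{y + 2 y^{2}} = \frac{-2 + y}{y + 2 y^{2}}$)
$\sqrt{m{\left(-115 \right)} + 47308} = \sqrt{\frac{-2 - 115}{\left(-115\right) \left(1 + 2 \left(-115\right)\right)} + 47308} = \sqrt{\left(- \frac{1}{115}\right) \frac{1}{1 - 230} \left(-117\right) + 47308} = \sqrt{\left(- \frac{1}{115}\right) \frac{1}{-229} \left(-117\right) + 47308} = \sqrt{\left(- \frac{1}{115}\right) \left(- \frac{1}{229}\right) \left(-117\right) + 47308} = \sqrt{- \frac{117}{26335} + 47308} = \sqrt{\frac{1245856063}{26335}} = \frac{\sqrt{32809619419105}}{26335}$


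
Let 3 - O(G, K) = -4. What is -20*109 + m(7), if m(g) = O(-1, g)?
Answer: -2173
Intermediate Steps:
O(G, K) = 7 (O(G, K) = 3 - 1*(-4) = 3 + 4 = 7)
m(g) = 7
-20*109 + m(7) = -20*109 + 7 = -2180 + 7 = -2173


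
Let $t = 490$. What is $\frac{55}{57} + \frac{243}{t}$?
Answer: $\frac{40801}{27930} \approx 1.4608$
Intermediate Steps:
$\frac{55}{57} + \frac{243}{t} = \frac{55}{57} + \frac{243}{490} = \frac{40801}{27930}$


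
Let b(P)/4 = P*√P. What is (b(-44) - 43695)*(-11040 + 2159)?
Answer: 388055295 + 3126112*I*√11 ≈ 3.8806e+8 + 1.0368e+7*I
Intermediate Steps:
b(P) = 4*P^(3/2) (b(P) = 4*(P*√P) = 4*P^(3/2))
(b(-44) - 43695)*(-11040 + 2159) = (4*(-44)^(3/2) - 43695)*(-11040 + 2159) = (4*(-88*I*√11) - 43695)*(-8881) = (-352*I*√11 - 43695)*(-8881) = (-43695 - 352*I*√11)*(-8881) = 388055295 + 3126112*I*√11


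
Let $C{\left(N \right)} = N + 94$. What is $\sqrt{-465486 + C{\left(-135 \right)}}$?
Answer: $i \sqrt{465527} \approx 682.29 i$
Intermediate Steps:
$C{\left(N \right)} = 94 + N$
$\sqrt{-465486 + C{\left(-135 \right)}} = \sqrt{-465486 + \left(94 - 135\right)} = \sqrt{-465486 - 41} = \sqrt{-465527} = i \sqrt{465527}$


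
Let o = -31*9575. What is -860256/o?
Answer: 860256/296825 ≈ 2.8982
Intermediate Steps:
o = -296825 (o = -1*296825 = -296825)
-860256/o = -860256/(-296825) = -860256*(-1/296825) = 860256/296825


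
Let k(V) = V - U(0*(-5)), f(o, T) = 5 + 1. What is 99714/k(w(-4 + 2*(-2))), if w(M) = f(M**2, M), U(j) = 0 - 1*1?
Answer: 99714/7 ≈ 14245.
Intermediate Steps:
f(o, T) = 6
U(j) = -1 (U(j) = 0 - 1 = -1)
w(M) = 6
k(V) = 1 + V (k(V) = V - 1*(-1) = V + 1 = 1 + V)
99714/k(w(-4 + 2*(-2))) = 99714/(1 + 6) = 99714/7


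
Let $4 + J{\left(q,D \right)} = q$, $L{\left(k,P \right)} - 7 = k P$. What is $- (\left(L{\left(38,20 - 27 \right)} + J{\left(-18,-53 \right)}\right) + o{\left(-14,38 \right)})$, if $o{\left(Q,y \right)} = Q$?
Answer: $295$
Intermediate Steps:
$L{\left(k,P \right)} = 7 + P k$ ($L{\left(k,P \right)} = 7 + k P = 7 + P k$)
$J{\left(q,D \right)} = -4 + q$
$- (\left(L{\left(38,20 - 27 \right)} + J{\left(-18,-53 \right)}\right) + o{\left(-14,38 \right)}) = - (\left(\left(7 + \left(20 - 27\right) 38\right) - 22\right) - 14) = - (\left(\left(7 - 266\right) - 22\right) - 14) = - (\left(-259 - 22\right) - 14) = - (-281 - 14) = \left(-1\right) \left(-295\right) = 295$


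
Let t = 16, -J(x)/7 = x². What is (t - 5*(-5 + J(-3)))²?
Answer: 126736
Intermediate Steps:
J(x) = -7*x²
(t - 5*(-5 + J(-3)))² = (16 - 5*(-5 - 7*(-3)²))² = (16 - 5*(-5 - 7*9))² = (16 - 5*(-5 - 63))² = (16 - 5*(-68))² = (16 + 340)² = 356² = 126736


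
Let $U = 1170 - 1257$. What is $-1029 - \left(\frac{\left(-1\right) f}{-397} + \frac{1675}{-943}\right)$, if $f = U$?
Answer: $- \frac{384480743}{374371} \approx -1027.0$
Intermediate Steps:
$U = -87$ ($U = 1170 - 1257 = -87$)
$f = -87$
$-1029 - \left(\frac{\left(-1\right) f}{-397} + \frac{1675}{-943}\right) = -1029 - \left(\frac{\left(-1\right) \left(-87\right)}{-397} + \frac{1675}{-943}\right) = -1029 - \left(87 \left(- \frac{1}{397}\right) + 1675 \left(- \frac{1}{943}\right)\right) = -1029 - \left(- \frac{87}{397} - \frac{1675}{943}\right) = -1029 - - \frac{747016}{374371} = -1029 + \frac{747016}{374371} = - \frac{384480743}{374371}$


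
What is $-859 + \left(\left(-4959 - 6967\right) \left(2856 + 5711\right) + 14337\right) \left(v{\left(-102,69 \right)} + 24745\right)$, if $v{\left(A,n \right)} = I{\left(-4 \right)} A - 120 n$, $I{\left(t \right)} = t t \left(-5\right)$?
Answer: $-2515584236484$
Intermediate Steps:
$I{\left(t \right)} = - 5 t^{2}$ ($I{\left(t \right)} = t^{2} \left(-5\right) = - 5 t^{2}$)
$v{\left(A,n \right)} = - 120 n - 80 A$ ($v{\left(A,n \right)} = - 5 \left(-4\right)^{2} A - 120 n = \left(-5\right) 16 A - 120 n = - 80 A - 120 n = - 120 n - 80 A$)
$-859 + \left(\left(-4959 - 6967\right) \left(2856 + 5711\right) + 14337\right) \left(v{\left(-102,69 \right)} + 24745\right) = -859 + \left(\left(-4959 - 6967\right) \left(2856 + 5711\right) + 14337\right) \left(\left(\left(-120\right) 69 - -8160\right) + 24745\right) = -859 + \left(\left(-11926\right) 8567 + 14337\right) \left(\left(-8280 + 8160\right) + 24745\right) = -859 + \left(-102170042 + 14337\right) \left(-120 + 24745\right) = -859 - 2515584235625 = -2515584236484$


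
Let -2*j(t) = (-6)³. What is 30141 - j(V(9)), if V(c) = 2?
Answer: 30033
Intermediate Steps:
j(t) = 108 (j(t) = -½*(-6)³ = -½*(-216) = 108)
30141 - j(V(9)) = 30141 - 1*108 = 30141 - 108 = 30033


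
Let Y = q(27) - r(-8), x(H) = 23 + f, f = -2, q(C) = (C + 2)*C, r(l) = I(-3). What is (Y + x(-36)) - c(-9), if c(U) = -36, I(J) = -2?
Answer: 842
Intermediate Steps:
r(l) = -2
q(C) = C*(2 + C) (q(C) = (2 + C)*C = C*(2 + C))
x(H) = 21 (x(H) = 23 - 2 = 21)
Y = 785 (Y = 27*(2 + 27) - 1*(-2) = 27*29 + 2 = 783 + 2 = 785)
(Y + x(-36)) - c(-9) = (785 + 21) - 1*(-36) = 806 + 36 = 842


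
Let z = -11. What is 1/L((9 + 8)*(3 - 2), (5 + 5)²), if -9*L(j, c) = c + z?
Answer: -9/89 ≈ -0.10112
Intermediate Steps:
L(j, c) = 11/9 - c/9 (L(j, c) = -(c - 11)/9 = -(-11 + c)/9 = 11/9 - c/9)
1/L((9 + 8)*(3 - 2), (5 + 5)²) = 1/(11/9 - (5 + 5)²/9) = 1/(11/9 - ⅑*10²) = 1/(11/9 - ⅑*100) = 1/(11/9 - 100/9) = 1/(-89/9) = -9/89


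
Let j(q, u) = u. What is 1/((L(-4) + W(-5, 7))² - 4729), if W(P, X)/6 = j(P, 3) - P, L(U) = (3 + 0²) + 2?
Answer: -1/1920 ≈ -0.00052083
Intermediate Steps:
L(U) = 5 (L(U) = (3 + 0) + 2 = 3 + 2 = 5)
W(P, X) = 18 - 6*P (W(P, X) = 6*(3 - P) = 18 - 6*P)
1/((L(-4) + W(-5, 7))² - 4729) = 1/((5 + (18 - 6*(-5)))² - 4729) = 1/((5 + (18 + 30))² - 4729) = 1/((5 + 48)² - 4729) = 1/(53² - 4729) = 1/(2809 - 4729) = 1/(-1920) = -1/1920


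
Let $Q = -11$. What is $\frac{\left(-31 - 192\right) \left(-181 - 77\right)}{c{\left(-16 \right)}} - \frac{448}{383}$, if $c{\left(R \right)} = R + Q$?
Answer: $- \frac{7349206}{3447} \approx -2132.1$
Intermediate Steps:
$c{\left(R \right)} = -11 + R$ ($c{\left(R \right)} = R - 11 = -11 + R$)
$\frac{\left(-31 - 192\right) \left(-181 - 77\right)}{c{\left(-16 \right)}} - \frac{448}{383} = \frac{\left(-31 - 192\right) \left(-181 - 77\right)}{-11 - 16} - \frac{448}{383} = \frac{\left(-223\right) \left(-258\right)}{-27} - \frac{448}{383} = 57534 \left(- \frac{1}{27}\right) - \frac{448}{383} = - \frac{19178}{9} - \frac{448}{383} = - \frac{7349206}{3447}$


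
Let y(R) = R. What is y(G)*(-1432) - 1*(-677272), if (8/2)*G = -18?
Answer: 683716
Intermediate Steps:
G = -9/2 (G = (1/4)*(-18) = -9/2 ≈ -4.5000)
y(G)*(-1432) - 1*(-677272) = -9/2*(-1432) - 1*(-677272) = 6444 + 677272 = 683716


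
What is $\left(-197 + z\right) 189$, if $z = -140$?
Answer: $-63693$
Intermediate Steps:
$\left(-197 + z\right) 189 = \left(-197 - 140\right) 189 = \left(-337\right) 189 = -63693$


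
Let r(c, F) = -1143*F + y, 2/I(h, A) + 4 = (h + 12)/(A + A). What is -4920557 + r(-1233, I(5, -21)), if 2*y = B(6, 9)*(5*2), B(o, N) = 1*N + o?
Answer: -910193158/185 ≈ -4.9200e+6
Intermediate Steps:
B(o, N) = N + o
I(h, A) = 2/(-4 + (12 + h)/(2*A)) (I(h, A) = 2/(-4 + (h + 12)/(A + A)) = 2/(-4 + (12 + h)/((2*A))) = 2/(-4 + (12 + h)*(1/(2*A))) = 2/(-4 + (12 + h)/(2*A)))
y = 75 (y = ((9 + 6)*(5*2))/2 = (15*10)/2 = (½)*150 = 75)
r(c, F) = 75 - 1143*F (r(c, F) = -1143*F + 75 = 75 - 1143*F)
-4920557 + r(-1233, I(5, -21)) = -4920557 + (75 - 4572*(-21)/(12 + 5 - 8*(-21))) = -4920557 + (75 - 4572*(-21)/(12 + 5 + 168)) = -4920557 + (75 - 4572*(-21)/185) = -4920557 + (75 - 1143*(-84/185)) = -4920557 + (75 + 96012/185) = -4920557 + 109887/185 = -910193158/185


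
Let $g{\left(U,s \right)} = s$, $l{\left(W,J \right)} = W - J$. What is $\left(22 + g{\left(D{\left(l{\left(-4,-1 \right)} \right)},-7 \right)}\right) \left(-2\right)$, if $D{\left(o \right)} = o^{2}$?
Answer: $-30$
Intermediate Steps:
$\left(22 + g{\left(D{\left(l{\left(-4,-1 \right)} \right)},-7 \right)}\right) \left(-2\right) = \left(22 - 7\right) \left(-2\right) = 15 \left(-2\right) = -30$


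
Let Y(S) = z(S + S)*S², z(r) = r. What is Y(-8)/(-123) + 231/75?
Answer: 35071/3075 ≈ 11.405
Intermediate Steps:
Y(S) = 2*S³ (Y(S) = (S + S)*S² = (2*S)*S² = 2*S³)
Y(-8)/(-123) + 231/75 = (2*(-8)³)/(-123) + 231/75 = (2*(-512))*(-1/123) + 231*(1/75) = -1024*(-1/123) + 77/25 = 1024/123 + 77/25 = 35071/3075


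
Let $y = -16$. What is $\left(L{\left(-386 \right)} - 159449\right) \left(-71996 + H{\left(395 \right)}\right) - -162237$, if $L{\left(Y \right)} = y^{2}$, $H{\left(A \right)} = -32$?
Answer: $11466515641$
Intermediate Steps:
$L{\left(Y \right)} = 256$ ($L{\left(Y \right)} = \left(-16\right)^{2} = 256$)
$\left(L{\left(-386 \right)} - 159449\right) \left(-71996 + H{\left(395 \right)}\right) - -162237 = \left(256 - 159449\right) \left(-71996 - 32\right) - -162237 = \left(-159193\right) \left(-72028\right) + 162237 = 11466353404 + 162237 = 11466515641$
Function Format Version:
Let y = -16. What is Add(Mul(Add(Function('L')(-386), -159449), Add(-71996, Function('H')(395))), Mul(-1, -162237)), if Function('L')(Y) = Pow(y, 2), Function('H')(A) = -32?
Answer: 11466515641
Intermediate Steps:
Function('L')(Y) = 256 (Function('L')(Y) = Pow(-16, 2) = 256)
Add(Mul(Add(Function('L')(-386), -159449), Add(-71996, Function('H')(395))), Mul(-1, -162237)) = Add(Mul(Add(256, -159449), Add(-71996, -32)), Mul(-1, -162237)) = Add(Mul(-159193, -72028), 162237) = Add(11466353404, 162237) = 11466515641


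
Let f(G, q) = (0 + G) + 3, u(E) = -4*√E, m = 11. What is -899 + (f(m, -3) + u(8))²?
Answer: -575 - 224*√2 ≈ -891.78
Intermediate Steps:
f(G, q) = 3 + G (f(G, q) = G + 3 = 3 + G)
-899 + (f(m, -3) + u(8))² = -899 + ((3 + 11) - 8*√2)² = -899 + (14 - 8*√2)²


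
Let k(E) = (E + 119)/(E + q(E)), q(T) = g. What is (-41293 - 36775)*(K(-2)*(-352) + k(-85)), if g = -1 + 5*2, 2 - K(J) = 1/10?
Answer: 4963446338/95 ≈ 5.2247e+7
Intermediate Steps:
K(J) = 19/10 (K(J) = 2 - 1/10 = 2 - 1*⅒ = 2 - ⅒ = 19/10)
g = 9 (g = -1 + 10 = 9)
q(T) = 9
k(E) = (119 + E)/(9 + E) (k(E) = (E + 119)/(E + 9) = (119 + E)/(9 + E))
(-41293 - 36775)*(K(-2)*(-352) + k(-85)) = (-41293 - 36775)*((19/10)*(-352) + (119 - 85)/(9 - 85)) = -78068*(-3344/5 + 34/(-76)) = -78068*(-3344/5 - 1/76*34) = -78068*(-3344/5 - 17/38) = -78068*(-127157/190) = 4963446338/95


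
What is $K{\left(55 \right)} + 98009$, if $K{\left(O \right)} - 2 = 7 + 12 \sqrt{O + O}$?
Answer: $98018 + 12 \sqrt{110} \approx 98144.0$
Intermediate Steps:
$K{\left(O \right)} = 9 + 12 \sqrt{2} \sqrt{O}$ ($K{\left(O \right)} = 2 + \left(7 + 12 \sqrt{O + O}\right) = 2 + \left(7 + 12 \sqrt{2 O}\right) = 2 + \left(7 + 12 \sqrt{2} \sqrt{O}\right) = 9 + 12 \sqrt{2} \sqrt{O}$)
$K{\left(55 \right)} + 98009 = \left(9 + 12 \sqrt{2} \sqrt{55}\right) + 98009 = \left(9 + 12 \sqrt{110}\right) + 98009 = 98018 + 12 \sqrt{110}$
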